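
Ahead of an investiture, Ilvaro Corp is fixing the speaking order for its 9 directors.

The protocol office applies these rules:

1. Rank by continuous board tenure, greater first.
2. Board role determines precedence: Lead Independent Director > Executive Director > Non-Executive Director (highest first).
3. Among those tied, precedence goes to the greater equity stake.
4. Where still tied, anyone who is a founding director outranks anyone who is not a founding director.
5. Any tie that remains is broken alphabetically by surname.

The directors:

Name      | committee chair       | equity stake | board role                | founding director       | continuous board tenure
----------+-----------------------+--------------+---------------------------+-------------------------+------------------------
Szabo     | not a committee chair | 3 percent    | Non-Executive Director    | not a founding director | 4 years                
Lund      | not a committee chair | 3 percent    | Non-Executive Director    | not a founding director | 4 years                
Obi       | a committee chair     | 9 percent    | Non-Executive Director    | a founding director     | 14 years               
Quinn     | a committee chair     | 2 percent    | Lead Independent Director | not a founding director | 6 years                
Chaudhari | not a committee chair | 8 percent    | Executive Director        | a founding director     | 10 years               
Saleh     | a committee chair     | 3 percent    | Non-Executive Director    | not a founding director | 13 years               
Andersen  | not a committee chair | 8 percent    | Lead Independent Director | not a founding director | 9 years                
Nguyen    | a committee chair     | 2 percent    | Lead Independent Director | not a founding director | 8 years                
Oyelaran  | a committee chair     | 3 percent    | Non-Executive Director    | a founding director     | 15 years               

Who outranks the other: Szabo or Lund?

Lund

By continuous board tenure (higher first): Oyelaran (15 years); then Obi (14 years); then Saleh (13 years); then Chaudhari (10 years); then Andersen (9 years); then Nguyen (8 years); then Quinn (6 years); then Lund and Szabo (both 4 years).
Lund and Szabo are each Non-Executive Director, so the next rule applies.
Lund and Szabo both have equity stake 3 percent, so the next rule applies.
Lund and Szabo are each not a founding director, so the next rule applies.
Among Lund and Szabo, alphabetically by surname: Lund before Szabo.
So Lund takes precedence.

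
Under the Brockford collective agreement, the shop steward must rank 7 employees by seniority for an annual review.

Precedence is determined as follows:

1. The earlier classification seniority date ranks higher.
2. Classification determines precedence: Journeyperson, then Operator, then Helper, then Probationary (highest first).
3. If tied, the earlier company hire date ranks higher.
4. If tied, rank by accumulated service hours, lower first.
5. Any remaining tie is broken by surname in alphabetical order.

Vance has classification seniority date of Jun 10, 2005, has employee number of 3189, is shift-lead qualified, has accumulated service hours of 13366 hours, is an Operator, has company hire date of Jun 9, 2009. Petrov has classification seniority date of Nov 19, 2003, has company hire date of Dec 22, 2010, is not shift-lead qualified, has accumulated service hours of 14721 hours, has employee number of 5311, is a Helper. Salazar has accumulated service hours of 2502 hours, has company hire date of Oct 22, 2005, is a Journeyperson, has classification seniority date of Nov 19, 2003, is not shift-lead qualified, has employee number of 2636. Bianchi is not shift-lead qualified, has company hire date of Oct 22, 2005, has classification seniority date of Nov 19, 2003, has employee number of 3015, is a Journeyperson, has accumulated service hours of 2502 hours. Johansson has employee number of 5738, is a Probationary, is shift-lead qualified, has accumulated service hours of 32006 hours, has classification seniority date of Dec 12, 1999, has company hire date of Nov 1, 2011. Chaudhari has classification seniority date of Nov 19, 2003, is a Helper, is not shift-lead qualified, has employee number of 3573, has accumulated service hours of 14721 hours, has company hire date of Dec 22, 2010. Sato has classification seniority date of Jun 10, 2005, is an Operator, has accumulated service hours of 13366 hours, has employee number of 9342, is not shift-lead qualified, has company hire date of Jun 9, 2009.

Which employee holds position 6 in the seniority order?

Sato

By classification seniority date (earlier first): Johansson (Dec 12, 1999); then Bianchi, Salazar, Chaudhari and Petrov (each Nov 19, 2003); then Sato and Vance (both Jun 10, 2005).
Among Bianchi, Salazar, Chaudhari and Petrov, by classification: Bianchi and Salazar (Journeyperson) before Chaudhari and Petrov (Helper).
Bianchi and Salazar both have company hire date Oct 22, 2005, so the next rule applies.
Bianchi and Salazar both have accumulated service hours 2502 hours, so the next rule applies.
Among Bianchi and Salazar, alphabetically by surname: Bianchi before Salazar.
Chaudhari and Petrov both have company hire date Dec 22, 2010, so the next rule applies.
Chaudhari and Petrov both have accumulated service hours 14721 hours, so the next rule applies.
Among Chaudhari and Petrov, alphabetically by surname: Chaudhari before Petrov.
Sato and Vance are each Operator, so the next rule applies.
Sato and Vance both have company hire date Jun 9, 2009, so the next rule applies.
Sato and Vance both have accumulated service hours 13366 hours, so the next rule applies.
Among Sato and Vance, alphabetically by surname: Sato before Vance.
Order: Johansson, Bianchi, Salazar, Chaudhari, Petrov, Sato, Vance.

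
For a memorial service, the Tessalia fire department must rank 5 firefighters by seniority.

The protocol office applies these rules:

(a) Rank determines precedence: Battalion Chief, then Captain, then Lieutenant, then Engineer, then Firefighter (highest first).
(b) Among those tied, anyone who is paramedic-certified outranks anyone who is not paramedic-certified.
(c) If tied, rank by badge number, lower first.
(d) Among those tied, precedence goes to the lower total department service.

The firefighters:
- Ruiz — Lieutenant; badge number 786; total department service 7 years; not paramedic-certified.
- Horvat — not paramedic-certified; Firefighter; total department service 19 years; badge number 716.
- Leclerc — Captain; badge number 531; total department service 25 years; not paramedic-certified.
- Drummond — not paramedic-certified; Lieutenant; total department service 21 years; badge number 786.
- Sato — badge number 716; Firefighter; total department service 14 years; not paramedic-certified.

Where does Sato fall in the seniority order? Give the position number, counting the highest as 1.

4

By rank: Leclerc (Captain); then Ruiz and Drummond (Lieutenant); then Sato and Horvat (Firefighter).
Ruiz and Drummond are each not paramedic-certified, so the next rule applies.
Ruiz and Drummond both have badge number 786, so the next rule applies.
Among Ruiz and Drummond, by total department service (lower first): Ruiz (7 years) before Drummond (21 years).
Sato and Horvat are each not paramedic-certified, so the next rule applies.
Sato and Horvat both have badge number 716, so the next rule applies.
Among Sato and Horvat, by total department service (lower first): Sato (14 years) before Horvat (19 years).
Order: Leclerc, Ruiz, Drummond, Sato, Horvat. So position 4.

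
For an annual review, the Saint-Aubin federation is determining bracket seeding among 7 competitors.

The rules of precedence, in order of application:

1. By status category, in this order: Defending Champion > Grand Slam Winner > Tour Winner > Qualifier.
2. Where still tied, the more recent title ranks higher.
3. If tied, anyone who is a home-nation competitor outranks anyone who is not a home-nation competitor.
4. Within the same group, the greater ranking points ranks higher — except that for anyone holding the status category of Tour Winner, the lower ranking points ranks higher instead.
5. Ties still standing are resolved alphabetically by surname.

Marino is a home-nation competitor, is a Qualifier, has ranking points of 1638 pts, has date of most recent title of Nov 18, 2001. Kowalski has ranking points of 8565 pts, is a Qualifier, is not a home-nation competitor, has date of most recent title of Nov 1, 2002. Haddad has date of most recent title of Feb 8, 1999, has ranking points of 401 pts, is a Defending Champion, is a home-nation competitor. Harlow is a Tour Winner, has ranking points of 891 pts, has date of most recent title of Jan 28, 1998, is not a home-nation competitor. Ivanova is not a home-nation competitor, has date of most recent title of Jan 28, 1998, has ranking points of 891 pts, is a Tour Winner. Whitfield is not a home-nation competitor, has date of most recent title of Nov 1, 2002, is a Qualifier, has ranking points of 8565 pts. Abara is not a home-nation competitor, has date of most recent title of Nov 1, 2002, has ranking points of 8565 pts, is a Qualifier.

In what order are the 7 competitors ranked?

By status category: Haddad (Defending Champion); then Harlow and Ivanova (Tour Winner); then Abara, Kowalski, Whitfield and Marino (Qualifier).
Harlow and Ivanova both have date of most recent title Jan 28, 1998, so the next rule applies.
Harlow and Ivanova are each not a home-nation competitor, so the next rule applies.
Harlow and Ivanova both have ranking points 891 pts, so the next rule applies.
Among Harlow and Ivanova, alphabetically by surname: Harlow before Ivanova.
Among Abara, Kowalski, Whitfield and Marino, by date of most recent title (later first): Abara, Kowalski and Whitfield (Nov 1, 2002) before Marino (Nov 18, 2001).
Abara, Kowalski and Whitfield are each not a home-nation competitor, so the next rule applies.
Abara, Kowalski and Whitfield all have ranking points 8565 pts, so the next rule applies.
Among Abara, Kowalski and Whitfield, alphabetically by surname: Abara before Kowalski before Whitfield.
Full order: Haddad, Harlow, Ivanova, Abara, Kowalski, Whitfield, Marino.

Haddad, Harlow, Ivanova, Abara, Kowalski, Whitfield, Marino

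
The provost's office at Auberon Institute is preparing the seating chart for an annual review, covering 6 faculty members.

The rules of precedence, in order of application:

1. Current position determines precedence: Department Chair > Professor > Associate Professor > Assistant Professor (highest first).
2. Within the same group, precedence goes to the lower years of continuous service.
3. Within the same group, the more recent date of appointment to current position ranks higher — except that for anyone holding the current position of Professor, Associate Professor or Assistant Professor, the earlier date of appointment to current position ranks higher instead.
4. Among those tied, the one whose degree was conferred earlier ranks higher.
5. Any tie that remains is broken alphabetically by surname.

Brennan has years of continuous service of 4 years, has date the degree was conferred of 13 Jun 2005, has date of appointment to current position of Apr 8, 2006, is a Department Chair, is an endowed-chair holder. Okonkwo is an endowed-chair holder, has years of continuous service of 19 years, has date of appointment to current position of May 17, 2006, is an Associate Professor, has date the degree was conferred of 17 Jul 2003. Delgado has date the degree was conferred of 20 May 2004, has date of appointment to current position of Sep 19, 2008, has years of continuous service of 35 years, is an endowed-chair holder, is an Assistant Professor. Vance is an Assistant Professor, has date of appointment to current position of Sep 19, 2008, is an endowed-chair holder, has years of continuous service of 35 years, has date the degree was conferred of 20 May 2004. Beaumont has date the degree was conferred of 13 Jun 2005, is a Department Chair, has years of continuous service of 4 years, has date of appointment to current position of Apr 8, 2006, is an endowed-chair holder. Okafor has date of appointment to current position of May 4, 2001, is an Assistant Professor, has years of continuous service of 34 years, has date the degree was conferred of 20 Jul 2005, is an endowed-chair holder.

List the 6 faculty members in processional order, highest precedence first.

By current position: Beaumont and Brennan (Department Chair); then Okonkwo (Associate Professor); then Okafor, Delgado and Vance (Assistant Professor).
Beaumont and Brennan both have years of continuous service 4 years, so the next rule applies.
Beaumont and Brennan both have date of appointment to current position Apr 8, 2006, so the next rule applies.
Beaumont and Brennan both have date the degree was conferred 13 Jun 2005, so the next rule applies.
Among Beaumont and Brennan, alphabetically by surname: Beaumont before Brennan.
Among Okafor, Delgado and Vance, by years of continuous service (lower first): Okafor (34 years) before Delgado and Vance (35 years).
Delgado and Vance both have date of appointment to current position Sep 19, 2008, so the next rule applies.
Delgado and Vance both have date the degree was conferred 20 May 2004, so the next rule applies.
Among Delgado and Vance, alphabetically by surname: Delgado before Vance.
Full order: Beaumont, Brennan, Okonkwo, Okafor, Delgado, Vance.

Beaumont, Brennan, Okonkwo, Okafor, Delgado, Vance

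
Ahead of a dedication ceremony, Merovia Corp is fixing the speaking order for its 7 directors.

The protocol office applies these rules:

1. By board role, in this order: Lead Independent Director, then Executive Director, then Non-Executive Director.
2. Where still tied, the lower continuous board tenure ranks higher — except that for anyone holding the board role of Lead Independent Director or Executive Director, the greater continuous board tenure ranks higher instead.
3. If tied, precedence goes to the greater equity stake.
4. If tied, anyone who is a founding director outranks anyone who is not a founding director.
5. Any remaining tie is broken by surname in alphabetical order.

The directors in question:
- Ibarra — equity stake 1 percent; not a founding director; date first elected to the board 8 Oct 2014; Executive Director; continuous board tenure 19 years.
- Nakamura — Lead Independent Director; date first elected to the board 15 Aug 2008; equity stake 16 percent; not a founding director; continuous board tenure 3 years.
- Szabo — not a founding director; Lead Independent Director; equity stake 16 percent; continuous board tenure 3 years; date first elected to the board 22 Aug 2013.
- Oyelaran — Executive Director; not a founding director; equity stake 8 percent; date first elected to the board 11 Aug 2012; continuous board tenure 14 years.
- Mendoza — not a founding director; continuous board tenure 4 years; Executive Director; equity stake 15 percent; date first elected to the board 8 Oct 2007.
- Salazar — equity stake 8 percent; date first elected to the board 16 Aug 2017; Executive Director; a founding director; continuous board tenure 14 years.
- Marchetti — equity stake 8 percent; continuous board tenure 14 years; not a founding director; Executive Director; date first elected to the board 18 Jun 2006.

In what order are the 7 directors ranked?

Nakamura, Szabo, Ibarra, Salazar, Marchetti, Oyelaran, Mendoza

By board role: Nakamura and Szabo (Lead Independent Director); then Ibarra, Salazar, Marchetti, Oyelaran and Mendoza (Executive Director).
Nakamura and Szabo both have continuous board tenure 3 years, so the next rule applies.
Nakamura and Szabo both have equity stake 16 percent, so the next rule applies.
Nakamura and Szabo are each not a founding director, so the next rule applies.
Among Nakamura and Szabo, alphabetically by surname: Nakamura before Szabo.
Among Ibarra, Salazar, Marchetti, Oyelaran and Mendoza, by continuous board tenure (higher first) (reversed rule for this group): Ibarra (19 years) before Salazar, Marchetti and Oyelaran (14 years) before Mendoza (4 years).
Salazar, Marchetti and Oyelaran all have equity stake 8 percent, so the next rule applies.
Among Salazar, Marchetti and Oyelaran, a founding director before not a founding director: Salazar (a founding director) before Marchetti and Oyelaran (not a founding director).
Among Marchetti and Oyelaran, alphabetically by surname: Marchetti before Oyelaran.
Full order: Nakamura, Szabo, Ibarra, Salazar, Marchetti, Oyelaran, Mendoza.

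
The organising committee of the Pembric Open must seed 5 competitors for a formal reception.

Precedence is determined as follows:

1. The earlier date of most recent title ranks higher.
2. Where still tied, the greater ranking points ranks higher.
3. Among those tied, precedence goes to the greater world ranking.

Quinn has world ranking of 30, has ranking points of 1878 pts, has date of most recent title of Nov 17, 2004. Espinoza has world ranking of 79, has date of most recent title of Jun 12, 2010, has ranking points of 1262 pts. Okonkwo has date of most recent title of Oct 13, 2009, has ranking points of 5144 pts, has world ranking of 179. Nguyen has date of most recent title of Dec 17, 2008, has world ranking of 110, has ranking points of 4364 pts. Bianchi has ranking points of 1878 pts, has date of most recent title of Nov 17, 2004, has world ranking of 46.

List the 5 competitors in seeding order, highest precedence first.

Bianchi, Quinn, Nguyen, Okonkwo, Espinoza

By date of most recent title (earlier first): Bianchi and Quinn (both Nov 17, 2004); then Nguyen (Dec 17, 2008); then Okonkwo (Oct 13, 2009); then Espinoza (Jun 12, 2010).
Bianchi and Quinn both have ranking points 1878 pts, so the next rule applies.
Among Bianchi and Quinn, by world ranking (higher first): Bianchi (46) before Quinn (30).
Full order: Bianchi, Quinn, Nguyen, Okonkwo, Espinoza.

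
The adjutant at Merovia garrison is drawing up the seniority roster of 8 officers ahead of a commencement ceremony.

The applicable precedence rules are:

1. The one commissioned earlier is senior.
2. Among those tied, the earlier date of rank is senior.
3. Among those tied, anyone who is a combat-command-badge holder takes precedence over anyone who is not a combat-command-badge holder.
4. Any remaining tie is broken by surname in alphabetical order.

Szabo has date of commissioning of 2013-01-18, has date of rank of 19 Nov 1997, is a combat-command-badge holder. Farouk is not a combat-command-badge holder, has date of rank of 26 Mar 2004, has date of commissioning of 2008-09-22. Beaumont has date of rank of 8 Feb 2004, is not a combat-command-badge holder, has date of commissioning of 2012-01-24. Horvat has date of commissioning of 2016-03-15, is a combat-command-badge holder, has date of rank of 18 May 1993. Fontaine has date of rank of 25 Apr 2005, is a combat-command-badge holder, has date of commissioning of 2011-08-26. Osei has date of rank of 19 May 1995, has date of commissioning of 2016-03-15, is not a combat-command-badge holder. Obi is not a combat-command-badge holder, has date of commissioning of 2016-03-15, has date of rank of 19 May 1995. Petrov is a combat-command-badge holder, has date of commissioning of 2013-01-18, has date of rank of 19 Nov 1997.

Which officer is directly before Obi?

By date of commissioning (earlier first): Farouk (2008-09-22); then Fontaine (2011-08-26); then Beaumont (2012-01-24); then Petrov and Szabo (both 2013-01-18); then Horvat, Obi and Osei (each 2016-03-15).
Petrov and Szabo both have date of rank 19 Nov 1997, so the next rule applies.
Petrov and Szabo are each a combat-command-badge holder, so the next rule applies.
Among Petrov and Szabo, alphabetically by surname: Petrov before Szabo.
Among Horvat, Obi and Osei, by date of rank (earlier first): Horvat (18 May 1993) before Obi and Osei (19 May 1995).
Obi and Osei are each not a combat-command-badge holder, so the next rule applies.
Among Obi and Osei, alphabetically by surname: Obi before Osei.
Order: Farouk, Fontaine, Beaumont, Petrov, Szabo, Horvat, Obi, Osei.

Horvat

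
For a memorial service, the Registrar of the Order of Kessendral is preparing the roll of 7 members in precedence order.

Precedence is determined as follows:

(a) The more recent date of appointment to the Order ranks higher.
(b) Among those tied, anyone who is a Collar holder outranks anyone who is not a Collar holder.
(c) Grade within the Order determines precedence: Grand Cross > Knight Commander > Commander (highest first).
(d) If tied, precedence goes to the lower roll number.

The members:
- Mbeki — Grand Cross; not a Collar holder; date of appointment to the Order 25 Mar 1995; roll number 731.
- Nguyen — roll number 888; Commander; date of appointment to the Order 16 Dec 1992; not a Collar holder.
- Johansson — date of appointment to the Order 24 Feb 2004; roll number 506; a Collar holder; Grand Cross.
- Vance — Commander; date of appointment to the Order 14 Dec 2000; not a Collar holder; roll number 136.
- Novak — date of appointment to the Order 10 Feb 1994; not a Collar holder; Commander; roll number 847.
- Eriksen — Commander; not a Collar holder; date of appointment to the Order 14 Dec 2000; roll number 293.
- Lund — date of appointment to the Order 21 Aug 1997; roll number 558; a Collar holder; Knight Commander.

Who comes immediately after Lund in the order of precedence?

By date of appointment to the Order (later first): Johansson (24 Feb 2004); then Vance and Eriksen (both 14 Dec 2000); then Lund (21 Aug 1997); then Mbeki (25 Mar 1995); then Novak (10 Feb 1994); then Nguyen (16 Dec 1992).
Vance and Eriksen are each not a Collar holder, so the next rule applies.
Vance and Eriksen are each Commander, so the next rule applies.
Among Vance and Eriksen, by roll number (lower first): Vance (136) before Eriksen (293).
Order: Johansson, Vance, Eriksen, Lund, Mbeki, Novak, Nguyen.

Mbeki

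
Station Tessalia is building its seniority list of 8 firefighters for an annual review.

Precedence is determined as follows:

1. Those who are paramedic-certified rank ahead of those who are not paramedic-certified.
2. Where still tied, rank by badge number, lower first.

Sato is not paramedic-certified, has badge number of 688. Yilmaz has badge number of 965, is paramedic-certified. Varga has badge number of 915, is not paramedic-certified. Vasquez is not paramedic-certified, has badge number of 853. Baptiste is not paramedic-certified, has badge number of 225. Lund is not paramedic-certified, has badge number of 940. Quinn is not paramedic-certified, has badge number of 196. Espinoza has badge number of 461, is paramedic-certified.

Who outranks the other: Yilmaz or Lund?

By the first rule: Espinoza and Yilmaz (both paramedic-certified); then Quinn, Baptiste, Sato, Vasquez, Varga and Lund (each not paramedic-certified).
Among Espinoza and Yilmaz, by badge number (lower first): Espinoza (461) before Yilmaz (965).
Among Quinn, Baptiste, Sato, Vasquez, Varga and Lund, by badge number (lower first): Quinn (196) before Baptiste (225) before Sato (688) before Vasquez (853) before Varga (915) before Lund (940).
So Yilmaz takes precedence.

Yilmaz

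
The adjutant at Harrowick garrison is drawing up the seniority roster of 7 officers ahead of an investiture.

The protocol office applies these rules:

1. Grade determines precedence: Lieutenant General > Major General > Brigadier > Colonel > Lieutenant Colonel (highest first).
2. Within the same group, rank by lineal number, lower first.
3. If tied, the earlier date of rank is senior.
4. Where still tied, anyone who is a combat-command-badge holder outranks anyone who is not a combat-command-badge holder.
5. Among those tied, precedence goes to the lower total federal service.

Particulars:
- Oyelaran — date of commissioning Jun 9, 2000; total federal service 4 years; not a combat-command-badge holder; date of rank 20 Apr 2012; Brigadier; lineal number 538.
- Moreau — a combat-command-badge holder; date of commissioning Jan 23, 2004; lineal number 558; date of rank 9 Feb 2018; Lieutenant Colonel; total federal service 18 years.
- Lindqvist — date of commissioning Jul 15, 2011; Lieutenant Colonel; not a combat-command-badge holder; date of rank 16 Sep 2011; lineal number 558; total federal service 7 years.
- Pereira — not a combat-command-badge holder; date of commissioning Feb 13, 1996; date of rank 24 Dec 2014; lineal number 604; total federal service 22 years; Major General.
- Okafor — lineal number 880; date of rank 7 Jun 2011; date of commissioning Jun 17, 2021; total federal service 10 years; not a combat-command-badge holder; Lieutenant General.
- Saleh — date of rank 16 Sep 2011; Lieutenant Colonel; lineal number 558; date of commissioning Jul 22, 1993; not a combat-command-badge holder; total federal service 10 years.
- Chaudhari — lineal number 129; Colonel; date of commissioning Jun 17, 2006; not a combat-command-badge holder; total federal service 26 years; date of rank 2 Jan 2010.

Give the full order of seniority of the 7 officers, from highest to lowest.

Okafor, Pereira, Oyelaran, Chaudhari, Lindqvist, Saleh, Moreau

By grade: Okafor (Lieutenant General); then Pereira (Major General); then Oyelaran (Brigadier); then Chaudhari (Colonel); then Lindqvist, Saleh and Moreau (Lieutenant Colonel).
Lindqvist, Saleh and Moreau all have lineal number 558, so the next rule applies.
Among Lindqvist, Saleh and Moreau, by date of rank (earlier first): Lindqvist and Saleh (16 Sep 2011) before Moreau (9 Feb 2018).
Lindqvist and Saleh are each not a combat-command-badge holder, so the next rule applies.
Among Lindqvist and Saleh, by total federal service (lower first): Lindqvist (7 years) before Saleh (10 years).
Full order: Okafor, Pereira, Oyelaran, Chaudhari, Lindqvist, Saleh, Moreau.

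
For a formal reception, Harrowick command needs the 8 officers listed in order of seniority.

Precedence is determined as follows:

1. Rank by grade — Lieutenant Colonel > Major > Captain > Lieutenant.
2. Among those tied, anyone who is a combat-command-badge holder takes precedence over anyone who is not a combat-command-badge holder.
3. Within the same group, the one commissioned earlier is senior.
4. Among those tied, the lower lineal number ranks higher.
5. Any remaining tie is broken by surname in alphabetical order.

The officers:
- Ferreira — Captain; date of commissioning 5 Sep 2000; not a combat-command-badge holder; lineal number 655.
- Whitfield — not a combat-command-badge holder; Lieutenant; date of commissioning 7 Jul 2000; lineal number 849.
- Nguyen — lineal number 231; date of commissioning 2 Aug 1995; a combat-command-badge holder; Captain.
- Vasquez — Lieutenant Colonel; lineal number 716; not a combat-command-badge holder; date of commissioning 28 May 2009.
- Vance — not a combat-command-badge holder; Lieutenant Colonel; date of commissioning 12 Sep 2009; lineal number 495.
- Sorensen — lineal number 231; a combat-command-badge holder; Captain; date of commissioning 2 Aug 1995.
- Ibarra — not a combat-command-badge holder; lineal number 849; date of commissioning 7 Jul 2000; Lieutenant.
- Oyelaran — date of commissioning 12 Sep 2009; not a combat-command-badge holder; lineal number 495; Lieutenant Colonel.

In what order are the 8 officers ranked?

Vasquez, Oyelaran, Vance, Nguyen, Sorensen, Ferreira, Ibarra, Whitfield

By grade: Vasquez, Oyelaran and Vance (Lieutenant Colonel); then Nguyen, Sorensen and Ferreira (Captain); then Ibarra and Whitfield (Lieutenant).
Vasquez, Oyelaran and Vance are each not a combat-command-badge holder, so the next rule applies.
Among Vasquez, Oyelaran and Vance, by date of commissioning (earlier first): Vasquez (28 May 2009) before Oyelaran and Vance (12 Sep 2009).
Oyelaran and Vance both have lineal number 495, so the next rule applies.
Among Oyelaran and Vance, alphabetically by surname: Oyelaran before Vance.
Among Nguyen, Sorensen and Ferreira, a combat-command-badge holder before not a combat-command-badge holder: Nguyen and Sorensen (a combat-command-badge holder) before Ferreira (not a combat-command-badge holder).
Nguyen and Sorensen both have date of commissioning 2 Aug 1995, so the next rule applies.
Nguyen and Sorensen both have lineal number 231, so the next rule applies.
Among Nguyen and Sorensen, alphabetically by surname: Nguyen before Sorensen.
Ibarra and Whitfield are each not a combat-command-badge holder, so the next rule applies.
Ibarra and Whitfield both have date of commissioning 7 Jul 2000, so the next rule applies.
Ibarra and Whitfield both have lineal number 849, so the next rule applies.
Among Ibarra and Whitfield, alphabetically by surname: Ibarra before Whitfield.
Full order: Vasquez, Oyelaran, Vance, Nguyen, Sorensen, Ferreira, Ibarra, Whitfield.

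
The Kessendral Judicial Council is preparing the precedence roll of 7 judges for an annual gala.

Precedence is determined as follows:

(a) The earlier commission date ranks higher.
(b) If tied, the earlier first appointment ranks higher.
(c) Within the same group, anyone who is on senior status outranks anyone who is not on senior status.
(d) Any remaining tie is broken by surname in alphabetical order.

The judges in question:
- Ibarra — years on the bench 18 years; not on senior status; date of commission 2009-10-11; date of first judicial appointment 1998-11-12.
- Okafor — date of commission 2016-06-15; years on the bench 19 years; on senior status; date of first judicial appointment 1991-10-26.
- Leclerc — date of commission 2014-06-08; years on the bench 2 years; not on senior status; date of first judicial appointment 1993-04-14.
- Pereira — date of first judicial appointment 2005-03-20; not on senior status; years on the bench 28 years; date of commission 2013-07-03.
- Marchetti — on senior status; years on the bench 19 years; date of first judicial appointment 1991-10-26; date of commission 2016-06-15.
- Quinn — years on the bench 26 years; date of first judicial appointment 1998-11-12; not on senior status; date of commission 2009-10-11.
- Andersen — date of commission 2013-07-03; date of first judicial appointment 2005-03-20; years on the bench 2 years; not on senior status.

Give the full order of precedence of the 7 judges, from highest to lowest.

By date of commission (earlier first): Ibarra and Quinn (both 2009-10-11); then Andersen and Pereira (both 2013-07-03); then Leclerc (2014-06-08); then Marchetti and Okafor (both 2016-06-15).
Ibarra and Quinn both have date of first judicial appointment 1998-11-12, so the next rule applies.
Ibarra and Quinn are each not on senior status, so the next rule applies.
Among Ibarra and Quinn, alphabetically by surname: Ibarra before Quinn.
Andersen and Pereira both have date of first judicial appointment 2005-03-20, so the next rule applies.
Andersen and Pereira are each not on senior status, so the next rule applies.
Among Andersen and Pereira, alphabetically by surname: Andersen before Pereira.
Marchetti and Okafor both have date of first judicial appointment 1991-10-26, so the next rule applies.
Marchetti and Okafor are each on senior status, so the next rule applies.
Among Marchetti and Okafor, alphabetically by surname: Marchetti before Okafor.
Full order: Ibarra, Quinn, Andersen, Pereira, Leclerc, Marchetti, Okafor.

Ibarra, Quinn, Andersen, Pereira, Leclerc, Marchetti, Okafor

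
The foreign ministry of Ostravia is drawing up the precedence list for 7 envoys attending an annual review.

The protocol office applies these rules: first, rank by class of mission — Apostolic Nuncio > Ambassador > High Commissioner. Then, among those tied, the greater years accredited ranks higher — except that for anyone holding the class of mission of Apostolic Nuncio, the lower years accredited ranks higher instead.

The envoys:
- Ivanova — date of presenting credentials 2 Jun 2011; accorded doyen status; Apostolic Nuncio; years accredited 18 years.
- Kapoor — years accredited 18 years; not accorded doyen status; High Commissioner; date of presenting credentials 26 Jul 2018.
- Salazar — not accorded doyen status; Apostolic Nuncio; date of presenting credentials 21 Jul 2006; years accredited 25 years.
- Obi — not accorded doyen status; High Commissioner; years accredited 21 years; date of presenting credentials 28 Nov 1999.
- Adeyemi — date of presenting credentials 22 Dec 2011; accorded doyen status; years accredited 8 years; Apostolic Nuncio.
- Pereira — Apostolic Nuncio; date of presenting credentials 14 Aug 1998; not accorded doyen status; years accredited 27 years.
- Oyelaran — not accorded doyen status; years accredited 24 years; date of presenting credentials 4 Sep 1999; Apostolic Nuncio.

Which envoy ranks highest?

Adeyemi

By class of mission: Adeyemi, Ivanova, Oyelaran, Salazar and Pereira (Apostolic Nuncio); then Obi and Kapoor (High Commissioner).
Among Adeyemi, Ivanova, Oyelaran, Salazar and Pereira, by years accredited (lower first) (reversed rule for this group): Adeyemi (8 years) before Ivanova (18 years) before Oyelaran (24 years) before Salazar (25 years) before Pereira (27 years).
Among Obi and Kapoor, by years accredited (higher first): Obi (21 years) before Kapoor (18 years).
Order: Adeyemi, Ivanova, Oyelaran, Salazar, Pereira, Obi, Kapoor.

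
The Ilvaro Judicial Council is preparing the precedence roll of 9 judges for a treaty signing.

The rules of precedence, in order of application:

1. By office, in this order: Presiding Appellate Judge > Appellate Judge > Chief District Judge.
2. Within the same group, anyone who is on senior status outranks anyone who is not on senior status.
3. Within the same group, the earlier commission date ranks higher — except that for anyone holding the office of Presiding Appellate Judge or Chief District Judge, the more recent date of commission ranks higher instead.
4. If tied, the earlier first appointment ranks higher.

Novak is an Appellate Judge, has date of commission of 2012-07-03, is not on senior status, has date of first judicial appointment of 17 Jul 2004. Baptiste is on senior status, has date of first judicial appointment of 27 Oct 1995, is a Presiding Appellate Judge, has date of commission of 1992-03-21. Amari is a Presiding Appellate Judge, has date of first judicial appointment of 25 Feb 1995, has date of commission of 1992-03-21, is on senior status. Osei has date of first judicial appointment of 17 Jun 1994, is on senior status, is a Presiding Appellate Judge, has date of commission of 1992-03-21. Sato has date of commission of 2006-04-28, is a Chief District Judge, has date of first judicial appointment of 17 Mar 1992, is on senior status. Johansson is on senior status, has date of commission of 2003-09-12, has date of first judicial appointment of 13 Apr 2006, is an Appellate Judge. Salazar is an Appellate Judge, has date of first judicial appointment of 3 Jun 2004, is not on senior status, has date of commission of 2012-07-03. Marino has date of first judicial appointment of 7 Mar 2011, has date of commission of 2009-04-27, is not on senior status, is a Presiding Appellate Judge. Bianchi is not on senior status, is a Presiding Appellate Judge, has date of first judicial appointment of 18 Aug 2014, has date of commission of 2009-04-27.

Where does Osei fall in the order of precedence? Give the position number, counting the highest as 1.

1

By office: Osei, Amari, Baptiste, Marino and Bianchi (Presiding Appellate Judge); then Johansson, Salazar and Novak (Appellate Judge); then Sato (Chief District Judge).
Among Osei, Amari, Baptiste, Marino and Bianchi, on senior status before not on senior status: Osei, Amari and Baptiste (on senior status) before Marino and Bianchi (not on senior status).
Osei, Amari and Baptiste all have date of commission 1992-03-21, so the next rule applies.
Among Osei, Amari and Baptiste, by date of first judicial appointment (earlier first): Osei (17 Jun 1994) before Amari (25 Feb 1995) before Baptiste (27 Oct 1995).
Marino and Bianchi both have date of commission 2009-04-27, so the next rule applies.
Among Marino and Bianchi, by date of first judicial appointment (earlier first): Marino (7 Mar 2011) before Bianchi (18 Aug 2014).
Among Johansson, Salazar and Novak, on senior status before not on senior status: Johansson (on senior status) before Salazar and Novak (not on senior status).
Salazar and Novak both have date of commission 2012-07-03, so the next rule applies.
Among Salazar and Novak, by date of first judicial appointment (earlier first): Salazar (3 Jun 2004) before Novak (17 Jul 2004).
Order: Osei, Amari, Baptiste, Marino, Bianchi, Johansson, Salazar, Novak, Sato. So position 1.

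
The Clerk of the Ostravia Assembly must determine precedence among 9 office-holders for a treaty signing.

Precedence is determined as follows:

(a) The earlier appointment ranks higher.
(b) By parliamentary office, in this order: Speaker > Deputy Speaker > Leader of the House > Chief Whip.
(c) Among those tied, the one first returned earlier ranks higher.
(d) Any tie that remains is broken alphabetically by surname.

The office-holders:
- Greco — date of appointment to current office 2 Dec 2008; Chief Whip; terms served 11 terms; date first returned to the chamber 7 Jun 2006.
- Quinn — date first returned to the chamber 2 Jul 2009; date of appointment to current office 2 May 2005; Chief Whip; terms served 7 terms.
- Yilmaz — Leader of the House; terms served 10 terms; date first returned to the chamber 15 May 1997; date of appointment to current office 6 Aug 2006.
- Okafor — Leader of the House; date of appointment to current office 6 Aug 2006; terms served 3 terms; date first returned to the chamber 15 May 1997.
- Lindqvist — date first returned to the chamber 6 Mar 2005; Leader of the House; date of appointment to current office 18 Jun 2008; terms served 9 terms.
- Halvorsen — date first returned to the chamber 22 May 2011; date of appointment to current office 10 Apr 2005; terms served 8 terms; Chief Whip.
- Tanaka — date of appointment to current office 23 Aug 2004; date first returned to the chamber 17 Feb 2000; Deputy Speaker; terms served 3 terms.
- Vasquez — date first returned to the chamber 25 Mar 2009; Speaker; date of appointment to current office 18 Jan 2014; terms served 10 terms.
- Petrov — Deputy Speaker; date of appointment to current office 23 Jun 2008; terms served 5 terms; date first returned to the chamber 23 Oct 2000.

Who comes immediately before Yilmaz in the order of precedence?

By date of appointment to current office (earlier first): Tanaka (23 Aug 2004); then Halvorsen (10 Apr 2005); then Quinn (2 May 2005); then Okafor and Yilmaz (both 6 Aug 2006); then Lindqvist (18 Jun 2008); then Petrov (23 Jun 2008); then Greco (2 Dec 2008); then Vasquez (18 Jan 2014).
Okafor and Yilmaz are each Leader of the House, so the next rule applies.
Okafor and Yilmaz both have date first returned to the chamber 15 May 1997, so the next rule applies.
Among Okafor and Yilmaz, alphabetically by surname: Okafor before Yilmaz.
Order: Tanaka, Halvorsen, Quinn, Okafor, Yilmaz, Lindqvist, Petrov, Greco, Vasquez.

Okafor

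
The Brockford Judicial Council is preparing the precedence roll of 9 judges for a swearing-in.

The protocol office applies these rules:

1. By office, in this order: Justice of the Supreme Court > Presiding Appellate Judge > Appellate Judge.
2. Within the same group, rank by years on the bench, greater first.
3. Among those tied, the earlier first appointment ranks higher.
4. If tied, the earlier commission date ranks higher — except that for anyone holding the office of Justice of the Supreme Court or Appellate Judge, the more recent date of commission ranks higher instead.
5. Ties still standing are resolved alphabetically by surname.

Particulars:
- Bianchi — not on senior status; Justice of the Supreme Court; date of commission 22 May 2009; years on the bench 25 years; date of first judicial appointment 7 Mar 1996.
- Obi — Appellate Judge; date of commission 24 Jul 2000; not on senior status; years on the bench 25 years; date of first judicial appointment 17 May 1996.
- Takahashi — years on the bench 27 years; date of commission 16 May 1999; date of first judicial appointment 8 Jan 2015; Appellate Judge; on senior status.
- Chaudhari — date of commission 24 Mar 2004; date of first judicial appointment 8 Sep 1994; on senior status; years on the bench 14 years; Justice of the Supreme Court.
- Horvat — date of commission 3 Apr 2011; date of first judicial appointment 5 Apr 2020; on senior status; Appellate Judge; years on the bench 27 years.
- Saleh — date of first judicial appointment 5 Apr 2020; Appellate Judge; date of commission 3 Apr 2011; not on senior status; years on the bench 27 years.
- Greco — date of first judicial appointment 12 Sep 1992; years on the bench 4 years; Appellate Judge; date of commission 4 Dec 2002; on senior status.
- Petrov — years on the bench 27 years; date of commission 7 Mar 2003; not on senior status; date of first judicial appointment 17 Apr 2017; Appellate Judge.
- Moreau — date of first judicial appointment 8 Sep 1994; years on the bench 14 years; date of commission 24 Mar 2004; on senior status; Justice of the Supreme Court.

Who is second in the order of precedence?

By office: Bianchi, Chaudhari and Moreau (Justice of the Supreme Court); then Takahashi, Petrov, Horvat, Saleh, Obi and Greco (Appellate Judge).
Among Bianchi, Chaudhari and Moreau, by years on the bench (higher first): Bianchi (25 years) before Chaudhari and Moreau (14 years).
Chaudhari and Moreau both have date of first judicial appointment 8 Sep 1994, so the next rule applies.
Chaudhari and Moreau both have date of commission 24 Mar 2004, so the next rule applies.
Among Chaudhari and Moreau, alphabetically by surname: Chaudhari before Moreau.
Among Takahashi, Petrov, Horvat, Saleh, Obi and Greco, by years on the bench (higher first): Takahashi, Petrov, Horvat and Saleh (27 years) before Obi (25 years) before Greco (4 years).
Among Takahashi, Petrov, Horvat and Saleh, by date of first judicial appointment (earlier first): Takahashi (8 Jan 2015) before Petrov (17 Apr 2017) before Horvat and Saleh (5 Apr 2020).
Horvat and Saleh both have date of commission 3 Apr 2011, so the next rule applies.
Among Horvat and Saleh, alphabetically by surname: Horvat before Saleh.
Order: Bianchi, Chaudhari, Moreau, Takahashi, Petrov, Horvat, Saleh, Obi, Greco.

Chaudhari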